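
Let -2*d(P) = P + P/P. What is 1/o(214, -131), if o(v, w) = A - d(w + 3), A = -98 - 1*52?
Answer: -2/427 ≈ -0.0046838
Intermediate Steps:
A = -150 (A = -98 - 52 = -150)
d(P) = -½ - P/2 (d(P) = -(P + P/P)/2 = -(P + 1)/2 = -(1 + P)/2 = -½ - P/2)
o(v, w) = -148 + w/2 (o(v, w) = -150 - (-½ - (w + 3)/2) = -150 - (-½ - (3 + w)/2) = -150 - (-½ + (-3/2 - w/2)) = -150 - (-2 - w/2) = -150 + (2 + w/2) = -148 + w/2)
1/o(214, -131) = 1/(-148 + (½)*(-131)) = 1/(-148 - 131/2) = 1/(-427/2) = -2/427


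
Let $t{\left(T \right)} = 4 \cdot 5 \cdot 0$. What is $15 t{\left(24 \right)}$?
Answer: $0$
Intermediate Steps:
$t{\left(T \right)} = 0$ ($t{\left(T \right)} = 20 \cdot 0 = 0$)
$15 t{\left(24 \right)} = 15 \cdot 0 = 0$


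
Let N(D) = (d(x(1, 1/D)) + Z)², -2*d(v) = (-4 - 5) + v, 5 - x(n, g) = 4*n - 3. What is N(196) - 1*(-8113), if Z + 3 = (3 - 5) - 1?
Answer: 32501/4 ≈ 8125.3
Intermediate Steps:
x(n, g) = 8 - 4*n (x(n, g) = 5 - (4*n - 3) = 5 - (-3 + 4*n) = 5 + (3 - 4*n) = 8 - 4*n)
d(v) = 9/2 - v/2 (d(v) = -((-4 - 5) + v)/2 = -(-9 + v)/2 = 9/2 - v/2)
Z = -6 (Z = -3 + ((3 - 5) - 1) = -3 + (-2 - 1) = -3 - 3 = -6)
N(D) = 49/4 (N(D) = ((9/2 - (8 - 4*1)/2) - 6)² = ((9/2 - (8 - 4)/2) - 6)² = ((9/2 - ½*4) - 6)² = ((9/2 - 2) - 6)² = (5/2 - 6)² = (-7/2)² = 49/4)
N(196) - 1*(-8113) = 49/4 - 1*(-8113) = 49/4 + 8113 = 32501/4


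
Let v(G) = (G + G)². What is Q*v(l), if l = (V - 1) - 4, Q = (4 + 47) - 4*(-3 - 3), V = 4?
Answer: 300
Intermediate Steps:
Q = 75 (Q = 51 - 4*(-6) = 51 + 24 = 75)
l = -1 (l = (4 - 1) - 4 = 3 - 4 = -1)
v(G) = 4*G² (v(G) = (2*G)² = 4*G²)
Q*v(l) = 75*(4*(-1)²) = 75*(4*1) = 75*4 = 300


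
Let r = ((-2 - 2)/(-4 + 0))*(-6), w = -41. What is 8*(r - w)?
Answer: 280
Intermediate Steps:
r = -6 (r = -4/(-4)*(-6) = -4*(-1/4)*(-6) = 1*(-6) = -6)
8*(r - w) = 8*(-6 - 1*(-41)) = 8*(-6 + 41) = 8*35 = 280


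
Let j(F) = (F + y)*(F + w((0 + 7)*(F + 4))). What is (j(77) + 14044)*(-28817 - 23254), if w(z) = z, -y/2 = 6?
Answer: -2910977184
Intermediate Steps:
y = -12 (y = -2*6 = -12)
j(F) = (-12 + F)*(28 + 8*F) (j(F) = (F - 12)*(F + (0 + 7)*(F + 4)) = (-12 + F)*(F + 7*(4 + F)) = (-12 + F)*(F + (28 + 7*F)) = (-12 + F)*(28 + 8*F))
(j(77) + 14044)*(-28817 - 23254) = ((-336 - 68*77 + 8*77**2) + 14044)*(-28817 - 23254) = ((-336 - 5236 + 8*5929) + 14044)*(-52071) = ((-336 - 5236 + 47432) + 14044)*(-52071) = (41860 + 14044)*(-52071) = 55904*(-52071) = -2910977184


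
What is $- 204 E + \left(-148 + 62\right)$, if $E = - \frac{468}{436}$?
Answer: $\frac{14494}{109} \approx 132.97$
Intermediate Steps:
$E = - \frac{117}{109}$ ($E = \left(-468\right) \frac{1}{436} = - \frac{117}{109} \approx -1.0734$)
$- 204 E + \left(-148 + 62\right) = \left(-204\right) \left(- \frac{117}{109}\right) + \left(-148 + 62\right) = \frac{23868}{109} - 86 = \frac{14494}{109}$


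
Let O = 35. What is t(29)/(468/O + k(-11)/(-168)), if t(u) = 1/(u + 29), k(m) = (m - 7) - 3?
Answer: 140/109591 ≈ 0.0012775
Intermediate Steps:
k(m) = -10 + m (k(m) = (-7 + m) - 3 = -10 + m)
t(u) = 1/(29 + u)
t(29)/(468/O + k(-11)/(-168)) = 1/((29 + 29)*(468/35 + (-10 - 11)/(-168))) = 1/(58*(468*(1/35) - 21*(-1/168))) = 1/(58*(468/35 + ⅛)) = 1/(58*(3779/280)) = (1/58)*(280/3779) = 140/109591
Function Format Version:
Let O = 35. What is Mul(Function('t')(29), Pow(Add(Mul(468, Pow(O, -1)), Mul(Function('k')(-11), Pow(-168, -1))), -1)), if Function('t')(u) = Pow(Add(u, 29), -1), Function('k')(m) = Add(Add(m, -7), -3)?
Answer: Rational(140, 109591) ≈ 0.0012775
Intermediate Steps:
Function('k')(m) = Add(-10, m) (Function('k')(m) = Add(Add(-7, m), -3) = Add(-10, m))
Function('t')(u) = Pow(Add(29, u), -1)
Mul(Function('t')(29), Pow(Add(Mul(468, Pow(O, -1)), Mul(Function('k')(-11), Pow(-168, -1))), -1)) = Mul(Pow(Add(29, 29), -1), Pow(Add(Mul(468, Pow(35, -1)), Mul(Add(-10, -11), Pow(-168, -1))), -1)) = Mul(Pow(58, -1), Pow(Add(Mul(468, Rational(1, 35)), Mul(-21, Rational(-1, 168))), -1)) = Mul(Rational(1, 58), Pow(Add(Rational(468, 35), Rational(1, 8)), -1)) = Mul(Rational(1, 58), Pow(Rational(3779, 280), -1)) = Mul(Rational(1, 58), Rational(280, 3779)) = Rational(140, 109591)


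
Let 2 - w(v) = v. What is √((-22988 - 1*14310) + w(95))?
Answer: I*√37391 ≈ 193.37*I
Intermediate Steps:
w(v) = 2 - v
√((-22988 - 1*14310) + w(95)) = √((-22988 - 1*14310) + (2 - 1*95)) = √((-22988 - 14310) + (2 - 95)) = √(-37298 - 93) = √(-37391) = I*√37391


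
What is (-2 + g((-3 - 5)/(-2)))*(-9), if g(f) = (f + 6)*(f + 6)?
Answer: -882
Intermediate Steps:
g(f) = (6 + f)² (g(f) = (6 + f)*(6 + f) = (6 + f)²)
(-2 + g((-3 - 5)/(-2)))*(-9) = (-2 + (6 + (-3 - 5)/(-2))²)*(-9) = (-2 + (6 - 8*(-½))²)*(-9) = (-2 + (6 + 4)²)*(-9) = (-2 + 10²)*(-9) = (-2 + 100)*(-9) = 98*(-9) = -882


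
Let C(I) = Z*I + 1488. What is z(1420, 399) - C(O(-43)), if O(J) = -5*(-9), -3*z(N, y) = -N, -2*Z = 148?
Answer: 6946/3 ≈ 2315.3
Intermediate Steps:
Z = -74 (Z = -1/2*148 = -74)
z(N, y) = N/3 (z(N, y) = -(-1)*N/3 = N/3)
O(J) = 45
C(I) = 1488 - 74*I (C(I) = -74*I + 1488 = 1488 - 74*I)
z(1420, 399) - C(O(-43)) = (1/3)*1420 - (1488 - 74*45) = 1420/3 - (1488 - 3330) = 1420/3 - 1*(-1842) = 1420/3 + 1842 = 6946/3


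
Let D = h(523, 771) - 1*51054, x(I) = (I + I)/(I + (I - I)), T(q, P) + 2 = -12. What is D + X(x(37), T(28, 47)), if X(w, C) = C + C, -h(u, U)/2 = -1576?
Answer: -47930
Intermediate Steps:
T(q, P) = -14 (T(q, P) = -2 - 12 = -14)
x(I) = 2 (x(I) = (2*I)/(I + 0) = (2*I)/I = 2)
h(u, U) = 3152 (h(u, U) = -2*(-1576) = 3152)
X(w, C) = 2*C
D = -47902 (D = 3152 - 1*51054 = 3152 - 51054 = -47902)
D + X(x(37), T(28, 47)) = -47902 + 2*(-14) = -47902 - 28 = -47930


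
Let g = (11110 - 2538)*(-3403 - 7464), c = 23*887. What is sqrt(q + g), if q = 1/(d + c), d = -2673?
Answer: I*sqrt(457437054501867)/2216 ≈ 9651.5*I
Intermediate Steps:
c = 20401
g = -93151924 (g = 8572*(-10867) = -93151924)
q = 1/17728 (q = 1/(-2673 + 20401) = 1/17728 ≈ 5.6408e-5)
sqrt(q + g) = sqrt(1/17728 - 93151924) = sqrt(-1651397308671/17728) = I*sqrt(457437054501867)/2216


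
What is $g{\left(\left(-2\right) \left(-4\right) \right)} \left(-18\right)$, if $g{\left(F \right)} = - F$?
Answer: $144$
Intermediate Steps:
$g{\left(\left(-2\right) \left(-4\right) \right)} \left(-18\right) = - \left(-2\right) \left(-4\right) \left(-18\right) = \left(-1\right) 8 \left(-18\right) = \left(-8\right) \left(-18\right) = 144$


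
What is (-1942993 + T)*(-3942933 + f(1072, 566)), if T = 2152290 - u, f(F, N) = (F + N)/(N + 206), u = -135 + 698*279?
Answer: -11178879338055/193 ≈ -5.7922e+10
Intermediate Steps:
u = 194607 (u = -135 + 194742 = 194607)
f(F, N) = (F + N)/(206 + N)
T = 1957683 (T = 2152290 - 1*194607 = 2152290 - 194607 = 1957683)
(-1942993 + T)*(-3942933 + f(1072, 566)) = (-1942993 + 1957683)*(-3942933 + (1072 + 566)/(206 + 566)) = 14690*(-3942933 + 1638/772) = 14690*(-3942933 + (1/772)*1638) = 14690*(-3942933 + 819/386) = 14690*(-1521971319/386) = -11178879338055/193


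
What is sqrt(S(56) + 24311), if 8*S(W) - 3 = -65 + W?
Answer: sqrt(97241)/2 ≈ 155.92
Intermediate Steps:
S(W) = -31/4 + W/8 (S(W) = 3/8 + (-65 + W)/8 = 3/8 + (-65/8 + W/8) = -31/4 + W/8)
sqrt(S(56) + 24311) = sqrt((-31/4 + (1/8)*56) + 24311) = sqrt((-31/4 + 7) + 24311) = sqrt(-3/4 + 24311) = sqrt(97241/4) = sqrt(97241)/2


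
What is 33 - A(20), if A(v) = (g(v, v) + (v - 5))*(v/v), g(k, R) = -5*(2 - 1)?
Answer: 23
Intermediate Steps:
g(k, R) = -5 (g(k, R) = -5*1 = -5)
A(v) = -10 + v (A(v) = (-5 + (v - 5))*(v/v) = (-5 + (-5 + v))*1 = (-10 + v)*1 = -10 + v)
33 - A(20) = 33 - (-10 + 20) = 33 - 1*10 = 33 - 10 = 23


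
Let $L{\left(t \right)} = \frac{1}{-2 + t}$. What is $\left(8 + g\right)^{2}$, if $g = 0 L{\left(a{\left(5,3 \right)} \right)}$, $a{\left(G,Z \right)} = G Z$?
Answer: $64$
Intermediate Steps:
$g = 0$ ($g = \frac{0}{-2 + 5 \cdot 3} = \frac{0}{-2 + 15} = \frac{0}{13} = 0 \cdot \frac{1}{13} = 0$)
$\left(8 + g\right)^{2} = \left(8 + 0\right)^{2} = 8^{2} = 64$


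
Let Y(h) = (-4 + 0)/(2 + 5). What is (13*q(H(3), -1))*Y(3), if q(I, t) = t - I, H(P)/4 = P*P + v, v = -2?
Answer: 1508/7 ≈ 215.43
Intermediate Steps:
Y(h) = -4/7
H(P) = -8 + 4*P² (H(P) = 4*(P*P - 2) = 4*(P² - 2) = 4*(-2 + P²) = -8 + 4*P²)
(13*q(H(3), -1))*Y(3) = (13*(-1 - (-8 + 4*3²)))*(-4/7) = (13*(-1 - (-8 + 4*9)))*(-4/7) = (13*(-1 - (-8 + 36)))*(-4/7) = (13*(-1 - 1*28))*(-4/7) = (13*(-1 - 28))*(-4/7) = (13*(-29))*(-4/7) = -377*(-4/7) = 1508/7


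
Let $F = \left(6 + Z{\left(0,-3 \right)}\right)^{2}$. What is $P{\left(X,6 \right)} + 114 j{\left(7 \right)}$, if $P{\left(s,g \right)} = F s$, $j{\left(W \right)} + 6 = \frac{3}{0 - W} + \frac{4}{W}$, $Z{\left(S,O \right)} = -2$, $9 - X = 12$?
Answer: $- \frac{5010}{7} \approx -715.71$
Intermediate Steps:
$X = -3$ ($X = 9 - 12 = -3$)
$F = 16$ ($F = \left(6 - 2\right)^{2} = 4^{2} = 16$)
$j{\left(W \right)} = -6 + \frac{1}{W}$ ($j{\left(W \right)} = -6 + \left(\frac{3}{0 - W} + \frac{4}{W}\right) = -6 + \left(\frac{3}{\left(-1\right) W} + \frac{4}{W}\right) = -6 + \left(3 \left(- \frac{1}{W}\right) + \frac{4}{W}\right) = -6 + \left(- \frac{3}{W} + \frac{4}{W}\right) = -6 + \frac{1}{W}$)
$P{\left(s,g \right)} = 16 s$
$P{\left(X,6 \right)} + 114 j{\left(7 \right)} = 16 \left(-3\right) + 114 \left(-6 + \frac{1}{7}\right) = -48 + 114 \left(-6 + \frac{1}{7}\right) = -48 + 114 \left(- \frac{41}{7}\right) = -48 - \frac{4674}{7} = - \frac{5010}{7}$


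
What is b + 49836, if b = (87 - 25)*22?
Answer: 51200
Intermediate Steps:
b = 1364 (b = 62*22 = 1364)
b + 49836 = 1364 + 49836 = 51200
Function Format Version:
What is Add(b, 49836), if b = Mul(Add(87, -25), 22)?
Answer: 51200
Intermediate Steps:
b = 1364 (b = Mul(62, 22) = 1364)
Add(b, 49836) = Add(1364, 49836) = 51200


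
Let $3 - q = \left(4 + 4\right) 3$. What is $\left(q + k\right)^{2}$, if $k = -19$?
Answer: $1600$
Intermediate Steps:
$q = -21$ ($q = 3 - \left(4 + 4\right) 3 = 3 - 8 \cdot 3 = 3 - 24 = -21$)
$\left(q + k\right)^{2} = \left(-21 - 19\right)^{2} = \left(-40\right)^{2} = 1600$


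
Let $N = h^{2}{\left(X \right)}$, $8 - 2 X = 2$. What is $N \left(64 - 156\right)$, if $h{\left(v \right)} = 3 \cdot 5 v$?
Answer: $-186300$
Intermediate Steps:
$X = 3$ ($X = 4 - 1 = 3$)
$h{\left(v \right)} = 15 v$
$N = 2025$ ($N = \left(15 \cdot 3\right)^{2} = 45^{2} = 2025$)
$N \left(64 - 156\right) = 2025 \left(64 - 156\right) = 2025 \left(-92\right) = -186300$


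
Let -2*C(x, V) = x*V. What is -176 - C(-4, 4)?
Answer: -184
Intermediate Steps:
C(x, V) = -V*x/2 (C(x, V) = -x*V/2 = -V*x/2)
-176 - C(-4, 4) = -176 - (-1)*4*(-4)/2 = -176 - 1*8 = -176 - 8 = -184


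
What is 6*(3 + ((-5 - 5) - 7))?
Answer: -84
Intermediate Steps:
6*(3 + ((-5 - 5) - 7)) = 6*(3 + (-10 - 7)) = 6*(3 - 17) = 6*(-14) = -84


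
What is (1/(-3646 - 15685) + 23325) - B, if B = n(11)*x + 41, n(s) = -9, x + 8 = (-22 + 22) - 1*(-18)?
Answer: 451842793/19331 ≈ 23374.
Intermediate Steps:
x = 10 (x = -8 + ((-22 + 22) - 1*(-18)) = -8 + (0 + 18) = -8 + 18 = 10)
B = -49 (B = -9*10 + 41 = -90 + 41 = -49)
(1/(-3646 - 15685) + 23325) - B = (1/(-3646 - 15685) + 23325) - 1*(-49) = (1/(-19331) + 23325) + 49 = (-1/19331 + 23325) + 49 = 450895574/19331 + 49 = 451842793/19331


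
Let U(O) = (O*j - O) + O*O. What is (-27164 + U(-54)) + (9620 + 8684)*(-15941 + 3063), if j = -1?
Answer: -235743052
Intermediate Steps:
U(O) = O**2 - 2*O (U(O) = (O*(-1) - O) + O*O = (-O - O) + O**2 = -2*O + O**2 = O**2 - 2*O)
(-27164 + U(-54)) + (9620 + 8684)*(-15941 + 3063) = (-27164 - 54*(-2 - 54)) + (9620 + 8684)*(-15941 + 3063) = (-27164 - 54*(-56)) + 18304*(-12878) = (-27164 + 3024) - 235718912 = -24140 - 235718912 = -235743052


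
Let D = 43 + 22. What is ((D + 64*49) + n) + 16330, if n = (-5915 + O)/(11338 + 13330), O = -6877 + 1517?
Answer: 481779433/24668 ≈ 19531.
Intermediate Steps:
O = -5360
D = 65
n = -11275/24668 (n = (-5915 - 5360)/(11338 + 13330) = -11275/24668 ≈ -0.45707)
((D + 64*49) + n) + 16330 = ((65 + 64*49) - 11275/24668) + 16330 = ((65 + 3136) - 11275/24668) + 16330 = (3201 - 11275/24668) + 16330 = 78950993/24668 + 16330 = 481779433/24668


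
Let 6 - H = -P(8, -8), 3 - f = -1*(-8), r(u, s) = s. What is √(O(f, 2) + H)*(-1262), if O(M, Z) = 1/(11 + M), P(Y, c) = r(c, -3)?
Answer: -631*√114/3 ≈ -2245.7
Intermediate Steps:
P(Y, c) = -3
f = -5 (f = 3 - (-1)*(-8) = 3 - 1*8 = 3 - 8 = -5)
H = 3 (H = 6 - (-1)*(-3) = 6 - 1*3 = 6 - 3 = 3)
√(O(f, 2) + H)*(-1262) = √(1/(11 - 5) + 3)*(-1262) = √(1/6 + 3)*(-1262) = √(⅙ + 3)*(-1262) = √(19/6)*(-1262) = (√114/6)*(-1262) = -631*√114/3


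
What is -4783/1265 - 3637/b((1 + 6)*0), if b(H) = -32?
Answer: 4447749/40480 ≈ 109.88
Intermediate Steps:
-4783/1265 - 3637/b((1 + 6)*0) = -4783/1265 - 3637/(-32) = -4783*1/1265 - 3637*(-1/32) = -4783/1265 + 3637/32 = 4447749/40480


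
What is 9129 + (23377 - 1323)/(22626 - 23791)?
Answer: 10613231/1165 ≈ 9110.1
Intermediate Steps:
9129 + (23377 - 1323)/(22626 - 23791) = 9129 + 22054/(-1165) = 9129 + 22054*(-1/1165) = 9129 - 22054/1165 = 10613231/1165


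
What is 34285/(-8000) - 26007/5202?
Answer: -12880219/1387200 ≈ -9.2850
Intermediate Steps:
34285/(-8000) - 26007/5202 = 34285*(-1/8000) - 26007*1/5202 = -6857/1600 - 8669/1734 = -12880219/1387200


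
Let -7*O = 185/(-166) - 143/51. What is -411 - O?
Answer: -3484265/8466 ≈ -411.56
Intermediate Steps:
O = 4739/8466 (O = -(185/(-166) - 143/51)/7 = -(185*(-1/166) - 143*1/51)/7 = -(-185/166 - 143/51)/7 = -⅐*(-33173/8466) = 4739/8466 ≈ 0.55977)
-411 - O = -411 - 1*4739/8466 = -411 - 4739/8466 = -3484265/8466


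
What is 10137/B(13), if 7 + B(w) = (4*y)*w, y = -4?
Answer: -10137/215 ≈ -47.149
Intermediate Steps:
B(w) = -7 - 16*w (B(w) = -7 + (4*(-4))*w = -7 - 16*w)
10137/B(13) = 10137/(-7 - 16*13) = 10137/(-7 - 208) = 10137/(-215) = 10137*(-1/215) = -10137/215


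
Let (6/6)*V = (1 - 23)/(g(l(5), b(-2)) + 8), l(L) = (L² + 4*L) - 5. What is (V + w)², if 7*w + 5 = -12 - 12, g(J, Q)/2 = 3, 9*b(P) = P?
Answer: 1600/49 ≈ 32.653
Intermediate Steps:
b(P) = P/9
l(L) = -5 + L² + 4*L
g(J, Q) = 6 (g(J, Q) = 2*3 = 6)
V = -11/7 (V = (1 - 23)/(6 + 8) = -22/14 = -22*1/14 = -11/7 ≈ -1.5714)
w = -29/7 (w = -5/7 + (-12 - 12)/7 = -5/7 + (⅐)*(-24) = -5/7 - 24/7 = -29/7 ≈ -4.1429)
(V + w)² = (-11/7 - 29/7)² = (-40/7)² = 1600/49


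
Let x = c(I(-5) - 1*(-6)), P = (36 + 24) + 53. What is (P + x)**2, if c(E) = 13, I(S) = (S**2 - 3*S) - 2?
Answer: 15876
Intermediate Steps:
I(S) = -2 + S**2 - 3*S
P = 113 (P = 60 + 53 = 113)
x = 13
(P + x)**2 = (113 + 13)**2 = 126**2 = 15876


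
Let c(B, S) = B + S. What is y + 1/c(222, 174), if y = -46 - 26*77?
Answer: -811007/396 ≈ -2048.0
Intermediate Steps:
y = -2048 (y = -46 - 2002 = -2048)
y + 1/c(222, 174) = -2048 + 1/(222 + 174) = -2048 + 1/396 = -811007/396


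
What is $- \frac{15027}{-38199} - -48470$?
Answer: $\frac{617173519}{12733} \approx 48470.0$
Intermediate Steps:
$- \frac{15027}{-38199} - -48470 = \left(-15027\right) \left(- \frac{1}{38199}\right) + 48470 = \frac{5009}{12733} + 48470 = \frac{617173519}{12733}$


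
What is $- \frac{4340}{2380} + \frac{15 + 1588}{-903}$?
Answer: $- \frac{7892}{2193} \approx -3.5987$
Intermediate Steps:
$- \frac{4340}{2380} + \frac{15 + 1588}{-903} = \left(-4340\right) \frac{1}{2380} + 1603 \left(- \frac{1}{903}\right) = - \frac{31}{17} - \frac{229}{129} = - \frac{7892}{2193}$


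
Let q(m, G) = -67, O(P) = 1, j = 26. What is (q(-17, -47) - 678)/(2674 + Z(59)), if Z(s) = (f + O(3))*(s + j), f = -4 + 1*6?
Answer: -745/2929 ≈ -0.25435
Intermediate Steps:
f = 2 (f = -4 + 6 = 2)
Z(s) = 78 + 3*s (Z(s) = (2 + 1)*(s + 26) = 3*(26 + s) = 78 + 3*s)
(q(-17, -47) - 678)/(2674 + Z(59)) = (-67 - 678)/(2674 + (78 + 3*59)) = -745/(2674 + (78 + 177)) = -745/(2674 + 255) = -745/2929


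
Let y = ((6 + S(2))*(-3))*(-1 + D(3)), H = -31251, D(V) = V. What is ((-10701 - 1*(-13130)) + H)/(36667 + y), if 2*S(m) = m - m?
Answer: -28822/36631 ≈ -0.78682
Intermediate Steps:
S(m) = 0 (S(m) = (m - m)/2 = (½)*0 = 0)
y = -36 (y = ((6 + 0)*(-3))*(-1 + 3) = (6*(-3))*2 = -18*2 = -36)
((-10701 - 1*(-13130)) + H)/(36667 + y) = ((-10701 - 1*(-13130)) - 31251)/(36667 - 36) = ((-10701 + 13130) - 31251)/36631 = (2429 - 31251)*(1/36631) = -28822*1/36631 = -28822/36631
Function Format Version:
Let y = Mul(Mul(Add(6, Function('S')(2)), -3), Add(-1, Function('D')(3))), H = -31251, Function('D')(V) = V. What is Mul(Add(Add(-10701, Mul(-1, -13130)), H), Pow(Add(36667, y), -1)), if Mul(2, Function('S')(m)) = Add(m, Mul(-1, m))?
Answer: Rational(-28822, 36631) ≈ -0.78682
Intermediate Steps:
Function('S')(m) = 0 (Function('S')(m) = Mul(Rational(1, 2), Add(m, Mul(-1, m))) = Mul(Rational(1, 2), 0) = 0)
y = -36 (y = Mul(Mul(Add(6, 0), -3), Add(-1, 3)) = Mul(Mul(6, -3), 2) = Mul(-18, 2) = -36)
Mul(Add(Add(-10701, Mul(-1, -13130)), H), Pow(Add(36667, y), -1)) = Mul(Add(Add(-10701, Mul(-1, -13130)), -31251), Pow(Add(36667, -36), -1)) = Mul(Add(Add(-10701, 13130), -31251), Pow(36631, -1)) = Mul(Add(2429, -31251), Rational(1, 36631)) = Mul(-28822, Rational(1, 36631)) = Rational(-28822, 36631)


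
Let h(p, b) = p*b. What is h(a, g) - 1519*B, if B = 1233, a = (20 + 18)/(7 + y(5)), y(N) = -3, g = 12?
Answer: -1872813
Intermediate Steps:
a = 19/2 (a = (20 + 18)/(7 - 3) = 38/4 = 38*(¼) = 19/2 ≈ 9.5000)
h(p, b) = b*p
h(a, g) - 1519*B = 12*(19/2) - 1519*1233 = 114 - 1872927 = -1872813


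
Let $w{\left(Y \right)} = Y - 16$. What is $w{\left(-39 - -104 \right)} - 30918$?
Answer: $-30869$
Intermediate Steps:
$w{\left(Y \right)} = -16 + Y$
$w{\left(-39 - -104 \right)} - 30918 = \left(-16 - -65\right) - 30918 = \left(-16 + \left(-39 + 104\right)\right) - 30918 = \left(-16 + 65\right) - 30918 = 49 - 30918 = -30869$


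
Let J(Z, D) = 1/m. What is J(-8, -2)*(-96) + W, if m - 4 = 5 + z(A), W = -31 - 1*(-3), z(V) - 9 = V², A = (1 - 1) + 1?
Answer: -628/19 ≈ -33.053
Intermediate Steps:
A = 1 (A = 0 + 1 = 1)
z(V) = 9 + V²
W = -28 (W = -31 + 3 = -28)
m = 19 (m = 4 + (5 + (9 + 1²)) = 4 + (5 + (9 + 1)) = 4 + (5 + 10) = 4 + 15 = 19)
J(Z, D) = 1/19
J(-8, -2)*(-96) + W = (1/19)*(-96) - 28 = -96/19 - 28 = -628/19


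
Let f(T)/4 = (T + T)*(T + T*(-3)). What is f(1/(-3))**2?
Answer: 256/81 ≈ 3.1605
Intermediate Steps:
f(T) = -16*T**2 (f(T) = 4*((T + T)*(T + T*(-3))) = 4*((2*T)*(T - 3*T)) = 4*((2*T)*(-2*T)) = 4*(-4*T**2) = -16*T**2)
f(1/(-3))**2 = (-16*(1/(-3))**2)**2 = (-16*(1*(-1/3))**2)**2 = (-16*(-1/3)**2)**2 = (-16*1/9)**2 = (-16/9)**2 = 256/81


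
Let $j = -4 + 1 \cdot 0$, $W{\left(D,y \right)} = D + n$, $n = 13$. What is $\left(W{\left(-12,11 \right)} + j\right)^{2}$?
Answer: $9$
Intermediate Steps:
$W{\left(D,y \right)} = 13 + D$ ($W{\left(D,y \right)} = D + 13 = 13 + D$)
$j = -4$ ($j = -4 + 0 = -4$)
$\left(W{\left(-12,11 \right)} + j\right)^{2} = \left(\left(13 - 12\right) - 4\right)^{2} = \left(1 - 4\right)^{2} = \left(-3\right)^{2} = 9$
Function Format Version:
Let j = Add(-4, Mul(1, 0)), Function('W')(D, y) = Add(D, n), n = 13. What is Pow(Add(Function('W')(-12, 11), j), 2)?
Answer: 9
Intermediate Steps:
Function('W')(D, y) = Add(13, D) (Function('W')(D, y) = Add(D, 13) = Add(13, D))
j = -4 (j = Add(-4, 0) = -4)
Pow(Add(Function('W')(-12, 11), j), 2) = Pow(Add(Add(13, -12), -4), 2) = Pow(Add(1, -4), 2) = Pow(-3, 2) = 9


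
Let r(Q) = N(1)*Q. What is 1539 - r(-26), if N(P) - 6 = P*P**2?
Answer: 1721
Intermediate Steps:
N(P) = 6 + P**3 (N(P) = 6 + P*P**2 = 6 + P**3)
r(Q) = 7*Q (r(Q) = (6 + 1**3)*Q = (6 + 1)*Q = 7*Q)
1539 - r(-26) = 1539 - 7*(-26) = 1539 - 1*(-182) = 1539 + 182 = 1721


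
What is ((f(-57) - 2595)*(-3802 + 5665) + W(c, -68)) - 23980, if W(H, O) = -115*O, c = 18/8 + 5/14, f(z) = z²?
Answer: 1202242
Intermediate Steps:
c = 73/28 (c = 18*(⅛) + 5*(1/14) = 9/4 + 5/14 = 73/28 ≈ 2.6071)
((f(-57) - 2595)*(-3802 + 5665) + W(c, -68)) - 23980 = (((-57)² - 2595)*(-3802 + 5665) - 115*(-68)) - 23980 = ((3249 - 2595)*1863 + 7820) - 23980 = (654*1863 + 7820) - 23980 = (1218402 + 7820) - 23980 = 1226222 - 23980 = 1202242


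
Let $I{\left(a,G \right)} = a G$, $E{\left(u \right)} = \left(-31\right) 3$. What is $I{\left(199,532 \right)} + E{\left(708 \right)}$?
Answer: $105775$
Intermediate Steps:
$E{\left(u \right)} = -93$
$I{\left(a,G \right)} = G a$
$I{\left(199,532 \right)} + E{\left(708 \right)} = 532 \cdot 199 - 93 = 105868 - 93 = 105775$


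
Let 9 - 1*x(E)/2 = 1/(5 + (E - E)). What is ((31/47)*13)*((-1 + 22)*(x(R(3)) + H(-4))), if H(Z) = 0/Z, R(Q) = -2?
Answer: 744744/235 ≈ 3169.1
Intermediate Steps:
x(E) = 88/5 (x(E) = 18 - 2/(5 + (E - E)) = 18 - 2/(5 + 0) = 18 - 2/5 = 88/5)
H(Z) = 0
((31/47)*13)*((-1 + 22)*(x(R(3)) + H(-4))) = ((31/47)*13)*((-1 + 22)*(88/5 + 0)) = ((31*(1/47))*13)*(21*(88/5)) = ((31/47)*13)*(1848/5) = (403/47)*(1848/5) = 744744/235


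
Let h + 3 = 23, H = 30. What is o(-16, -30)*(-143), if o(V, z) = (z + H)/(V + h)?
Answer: 0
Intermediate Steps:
h = 20 (h = -3 + 23 = 20)
o(V, z) = (30 + z)/(20 + V) (o(V, z) = (z + 30)/(V + 20) = (30 + z)/(20 + V))
o(-16, -30)*(-143) = ((30 - 30)/(20 - 16))*(-143) = (0/4)*(-143) = ((¼)*0)*(-143) = 0*(-143) = 0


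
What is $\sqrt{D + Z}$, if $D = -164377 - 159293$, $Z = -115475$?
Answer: $i \sqrt{439145} \approx 662.68 i$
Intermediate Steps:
$D = -323670$ ($D = -164377 - 159293 = -323670$)
$\sqrt{D + Z} = \sqrt{-323670 - 115475} = \sqrt{-439145} = i \sqrt{439145}$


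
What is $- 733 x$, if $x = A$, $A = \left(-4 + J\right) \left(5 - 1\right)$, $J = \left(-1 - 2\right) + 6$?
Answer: $2932$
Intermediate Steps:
$J = 3$ ($J = -3 + 6 = 3$)
$A = -4$ ($A = \left(-4 + 3\right) \left(5 - 1\right) = - (5 - 1) = \left(-1\right) 4 = -4$)
$x = -4$
$- 733 x = \left(-733\right) \left(-4\right) = 2932$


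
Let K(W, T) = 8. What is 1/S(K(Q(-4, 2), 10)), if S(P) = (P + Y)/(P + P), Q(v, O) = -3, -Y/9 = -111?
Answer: 16/1007 ≈ 0.015889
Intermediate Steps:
Y = 999 (Y = -9*(-111) = 999)
S(P) = (999 + P)/(2*P) (S(P) = (P + 999)/(P + P) = (999 + P)/((2*P)) = (999 + P)*(1/(2*P)) = (999 + P)/(2*P))
1/S(K(Q(-4, 2), 10)) = 1/((½)*(999 + 8)/8) = 1/((½)*(⅛)*1007) = 1/(1007/16) = 16/1007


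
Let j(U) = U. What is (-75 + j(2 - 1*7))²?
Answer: 6400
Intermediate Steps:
(-75 + j(2 - 1*7))² = (-75 + (2 - 1*7))² = (-75 + (2 - 7))² = (-75 - 5)² = (-80)² = 6400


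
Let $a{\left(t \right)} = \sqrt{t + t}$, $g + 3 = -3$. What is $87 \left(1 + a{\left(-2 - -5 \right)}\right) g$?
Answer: $-522 - 522 \sqrt{6} \approx -1800.6$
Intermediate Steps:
$g = -6$ ($g = -3 - 3 = -6$)
$a{\left(t \right)} = \sqrt{2} \sqrt{t}$ ($a{\left(t \right)} = \sqrt{2 t} = \sqrt{2} \sqrt{t}$)
$87 \left(1 + a{\left(-2 - -5 \right)}\right) g = 87 \left(1 + \sqrt{2} \sqrt{-2 - -5}\right) \left(-6\right) = 87 \left(1 + \sqrt{2} \sqrt{-2 + 5}\right) \left(-6\right) = 87 \left(1 + \sqrt{2} \sqrt{3}\right) \left(-6\right) = 87 \left(1 + \sqrt{6}\right) \left(-6\right) = 87 \left(-6 - 6 \sqrt{6}\right) = -522 - 522 \sqrt{6}$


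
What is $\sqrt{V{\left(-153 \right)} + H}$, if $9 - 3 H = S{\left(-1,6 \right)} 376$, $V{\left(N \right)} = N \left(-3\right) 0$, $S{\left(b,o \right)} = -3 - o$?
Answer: $\sqrt{1131} \approx 33.63$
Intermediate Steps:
$V{\left(N \right)} = 0$ ($V{\left(N \right)} = - 3 N 0 = 0$)
$H = 1131$ ($H = 3 - \frac{\left(-3 - 6\right) 376}{3} = 3 - \frac{\left(-9\right) 376}{3} = 3 - -1128 = 3 + 1128 = 1131$)
$\sqrt{V{\left(-153 \right)} + H} = \sqrt{0 + 1131} = \sqrt{1131}$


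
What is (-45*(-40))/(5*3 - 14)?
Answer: 1800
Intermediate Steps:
(-45*(-40))/(5*3 - 14) = 1800/(15 - 14) = 1800/1 = 1800*1 = 1800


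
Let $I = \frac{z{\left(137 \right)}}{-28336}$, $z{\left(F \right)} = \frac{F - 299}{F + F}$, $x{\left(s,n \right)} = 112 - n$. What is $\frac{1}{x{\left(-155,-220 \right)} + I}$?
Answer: $\frac{3882032}{1288834705} \approx 0.003012$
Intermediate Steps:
$z{\left(F \right)} = \frac{-299 + F}{2 F}$
$I = \frac{81}{3882032}$ ($I = \frac{\frac{1}{2} \cdot \frac{1}{137} \left(-299 + 137\right)}{-28336} = \frac{1}{2} \cdot \frac{1}{137} \left(-162\right) \left(- \frac{1}{28336}\right) = \left(- \frac{81}{137}\right) \left(- \frac{1}{28336}\right) = \frac{81}{3882032} \approx 2.0865 \cdot 10^{-5}$)
$\frac{1}{x{\left(-155,-220 \right)} + I} = \frac{1}{\left(112 - -220\right) + \frac{81}{3882032}} = \frac{1}{\left(112 + 220\right) + \frac{81}{3882032}} = \frac{1}{332 + \frac{81}{3882032}} = \frac{1}{\frac{1288834705}{3882032}} = \frac{3882032}{1288834705}$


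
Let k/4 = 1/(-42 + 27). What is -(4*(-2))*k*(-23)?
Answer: 736/15 ≈ 49.067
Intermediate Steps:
k = -4/15 (k = 4/(-42 + 27) = 4/(-15) = 4*(-1/15) = -4/15 ≈ -0.26667)
-(4*(-2))*k*(-23) = -(4*(-2))*(-4/15)*(-23) = -(-8*(-4/15))*(-23) = -32*(-23)/15 = -1*(-736/15) = 736/15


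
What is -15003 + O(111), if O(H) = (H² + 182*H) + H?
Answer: 17631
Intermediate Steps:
O(H) = H² + 183*H
-15003 + O(111) = -15003 + 111*(183 + 111) = -15003 + 111*294 = -15003 + 32634 = 17631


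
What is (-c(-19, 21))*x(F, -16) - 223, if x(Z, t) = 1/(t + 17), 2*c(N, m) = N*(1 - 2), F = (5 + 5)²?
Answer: -465/2 ≈ -232.50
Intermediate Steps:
F = 100 (F = 10² = 100)
c(N, m) = -N/2 (c(N, m) = (N*(1 - 2))/2 = (N*(-1))/2 = (-N)/2 = -N/2)
x(Z, t) = 1/(17 + t)
(-c(-19, 21))*x(F, -16) - 223 = (-(-1)*(-19)/2)/(17 - 16) - 223 = -1*19/2/1 - 223 = -19/2*1 - 223 = -19/2 - 223 = -465/2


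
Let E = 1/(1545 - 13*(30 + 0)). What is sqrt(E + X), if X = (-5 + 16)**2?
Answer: 2*sqrt(40354545)/1155 ≈ 11.000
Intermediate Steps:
X = 121 (X = 11**2 = 121)
E = 1/1155 (E = 1/(1545 - 13*30) = 1/(1545 - 390) = 1/1155 ≈ 0.00086580)
sqrt(E + X) = sqrt(1/1155 + 121) = sqrt(139756/1155) = 2*sqrt(40354545)/1155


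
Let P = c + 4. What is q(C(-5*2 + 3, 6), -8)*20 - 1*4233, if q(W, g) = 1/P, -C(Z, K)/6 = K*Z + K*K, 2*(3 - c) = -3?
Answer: -71921/17 ≈ -4230.6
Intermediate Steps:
c = 9/2 (c = 3 - ½*(-3) = 3 + 3/2 = 9/2 ≈ 4.5000)
P = 17/2 (P = 9/2 + 4 = 17/2 ≈ 8.5000)
C(Z, K) = -6*K² - 6*K*Z (C(Z, K) = -6*(K*Z + K*K) = -6*(K*Z + K²) = -6*(K² + K*Z) = -6*K² - 6*K*Z)
q(W, g) = 2/17 (q(W, g) = 1/(17/2) = 2/17)
q(C(-5*2 + 3, 6), -8)*20 - 1*4233 = (2/17)*20 - 1*4233 = 40/17 - 4233 = -71921/17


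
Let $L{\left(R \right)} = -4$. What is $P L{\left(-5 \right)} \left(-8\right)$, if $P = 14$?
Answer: $448$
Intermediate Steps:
$P L{\left(-5 \right)} \left(-8\right) = 14 \left(-4\right) \left(-8\right) = \left(-56\right) \left(-8\right) = 448$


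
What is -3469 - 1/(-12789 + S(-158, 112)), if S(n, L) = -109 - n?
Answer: -44195059/12740 ≈ -3469.0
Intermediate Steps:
-3469 - 1/(-12789 + S(-158, 112)) = -3469 - 1/(-12789 + (-109 - 1*(-158))) = -3469 - 1/(-12789 + (-109 + 158)) = -3469 - 1/(-12789 + 49) = -3469 - 1/(-12740) = -3469 - 1*(-1/12740) = -3469 + 1/12740 = -44195059/12740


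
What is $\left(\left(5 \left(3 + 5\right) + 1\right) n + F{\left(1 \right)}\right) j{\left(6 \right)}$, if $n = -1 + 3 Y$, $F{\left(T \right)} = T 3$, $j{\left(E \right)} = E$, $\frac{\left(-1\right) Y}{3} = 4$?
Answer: $-9084$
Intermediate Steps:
$Y = -12$ ($Y = \left(-3\right) 4 = -12$)
$F{\left(T \right)} = 3 T$
$n = -37$ ($n = -1 + 3 \left(-12\right) = -1 - 36 = -37$)
$\left(\left(5 \left(3 + 5\right) + 1\right) n + F{\left(1 \right)}\right) j{\left(6 \right)} = \left(\left(5 \left(3 + 5\right) + 1\right) \left(-37\right) + 3 \cdot 1\right) 6 = \left(\left(5 \cdot 8 + 1\right) \left(-37\right) + 3\right) 6 = \left(\left(40 + 1\right) \left(-37\right) + 3\right) 6 = \left(41 \left(-37\right) + 3\right) 6 = \left(-1517 + 3\right) 6 = \left(-1514\right) 6 = -9084$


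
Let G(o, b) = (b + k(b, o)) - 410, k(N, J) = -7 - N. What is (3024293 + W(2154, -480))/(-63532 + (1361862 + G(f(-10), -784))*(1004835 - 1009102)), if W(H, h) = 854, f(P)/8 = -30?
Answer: -3025147/5809349347 ≈ -0.00052074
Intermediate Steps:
f(P) = -240 (f(P) = 8*(-30) = -240)
G(o, b) = -417 (G(o, b) = (b + (-7 - b)) - 410 = -7 - 410 = -417)
(3024293 + W(2154, -480))/(-63532 + (1361862 + G(f(-10), -784))*(1004835 - 1009102)) = (3024293 + 854)/(-63532 + (1361862 - 417)*(1004835 - 1009102)) = 3025147/(-63532 + 1361445*(-4267)) = 3025147/(-63532 - 5809285815) = 3025147/(-5809349347) = 3025147*(-1/5809349347) = -3025147/5809349347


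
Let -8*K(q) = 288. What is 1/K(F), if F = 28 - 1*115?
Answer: -1/36 ≈ -0.027778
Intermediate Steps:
F = -87 (F = 28 - 115 = -87)
K(q) = -36 (K(q) = -1/8*288 = -36)
1/K(F) = 1/(-36) = -1/36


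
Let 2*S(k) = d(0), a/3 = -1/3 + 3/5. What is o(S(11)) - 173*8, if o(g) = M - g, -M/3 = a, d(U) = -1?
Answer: -13859/10 ≈ -1385.9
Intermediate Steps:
a = ⅘ (a = 3*(-1/3 + 3/5) = 3*(-1*⅓ + 3*(⅕)) = 3*(-⅓ + ⅗) = 3*(4/15) = ⅘ ≈ 0.80000)
S(k) = -½ (S(k) = (½)*(-1) = -½)
M = -12/5 (M = -3*⅘ = -12/5 ≈ -2.4000)
o(g) = -12/5 - g
o(S(11)) - 173*8 = (-12/5 - 1*(-½)) - 173*8 = (-12/5 + ½) - 1384 = -19/10 - 1384 = -13859/10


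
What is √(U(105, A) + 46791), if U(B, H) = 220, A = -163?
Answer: √47011 ≈ 216.82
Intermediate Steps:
√(U(105, A) + 46791) = √(220 + 46791) = √47011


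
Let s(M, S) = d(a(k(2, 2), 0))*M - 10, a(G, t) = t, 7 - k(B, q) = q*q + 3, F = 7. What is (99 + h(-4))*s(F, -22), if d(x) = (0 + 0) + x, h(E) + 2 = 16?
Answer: -1130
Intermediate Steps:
k(B, q) = 4 - q² (k(B, q) = 7 - (q*q + 3) = 7 - (q² + 3) = 7 - (3 + q²) = 7 + (-3 - q²) = 4 - q²)
h(E) = 14 (h(E) = -2 + 16 = 14)
d(x) = x (d(x) = 0 + x = x)
s(M, S) = -10 (s(M, S) = 0*M - 10 = 0 - 10 = -10)
(99 + h(-4))*s(F, -22) = (99 + 14)*(-10) = 113*(-10) = -1130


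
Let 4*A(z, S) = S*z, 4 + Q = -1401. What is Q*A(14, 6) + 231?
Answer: -29274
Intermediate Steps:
Q = -1405 (Q = -4 - 1401 = -1405)
A(z, S) = S*z/4 (A(z, S) = (S*z)/4 = S*z/4)
Q*A(14, 6) + 231 = -1405*6*14/4 + 231 = -1405*21 + 231 = -29505 + 231 = -29274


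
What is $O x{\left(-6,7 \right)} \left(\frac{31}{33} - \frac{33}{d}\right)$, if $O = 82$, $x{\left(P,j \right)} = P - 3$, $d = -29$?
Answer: $- \frac{489048}{319} \approx -1533.1$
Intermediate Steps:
$x{\left(P,j \right)} = -3 + P$ ($x{\left(P,j \right)} = P - 3 = -3 + P$)
$O x{\left(-6,7 \right)} \left(\frac{31}{33} - \frac{33}{d}\right) = 82 \left(-3 - 6\right) \left(\frac{31}{33} - \frac{33}{-29}\right) = 82 \left(-9\right) \left(31 \cdot \frac{1}{33} - - \frac{33}{29}\right) = - 738 \left(\frac{31}{33} + \frac{33}{29}\right) = \left(-738\right) \frac{1988}{957} = - \frac{489048}{319}$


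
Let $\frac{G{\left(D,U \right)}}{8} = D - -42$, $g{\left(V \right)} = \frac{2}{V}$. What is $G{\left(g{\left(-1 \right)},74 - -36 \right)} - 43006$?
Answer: $-42686$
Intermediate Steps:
$G{\left(D,U \right)} = 336 + 8 D$ ($G{\left(D,U \right)} = 8 \left(D - -42\right) = 8 \left(D + 42\right) = 8 \left(42 + D\right) = 336 + 8 D$)
$G{\left(g{\left(-1 \right)},74 - -36 \right)} - 43006 = \left(336 + 8 \frac{2}{-1}\right) - 43006 = \left(336 + 8 \cdot 2 \left(-1\right)\right) - 43006 = \left(336 + 8 \left(-2\right)\right) - 43006 = \left(336 - 16\right) - 43006 = 320 - 43006 = -42686$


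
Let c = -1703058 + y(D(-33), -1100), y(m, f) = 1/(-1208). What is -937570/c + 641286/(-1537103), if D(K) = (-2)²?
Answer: 84317048632418/632454575838739 ≈ 0.13332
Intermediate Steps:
D(K) = 4
y(m, f) = -1/1208
c = -2057294065/1208 (c = -1703058 - 1/1208 = -2057294065/1208 ≈ -1.7031e+6)
-937570/c + 641286/(-1537103) = -937570/(-2057294065/1208) + 641286/(-1537103) = -937570*(-1208/2057294065) + 641286*(-1/1537103) = 226516912/411458813 - 641286/1537103 = 84317048632418/632454575838739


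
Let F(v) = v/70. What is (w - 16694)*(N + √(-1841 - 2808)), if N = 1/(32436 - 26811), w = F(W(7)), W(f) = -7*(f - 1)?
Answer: -83473/28125 - 83473*I*√4649/5 ≈ -2.9679 - 1.1383e+6*I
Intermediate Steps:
W(f) = 7 - 7*f (W(f) = -7*(-1 + f) = 7 - 7*f)
F(v) = v/70 (F(v) = v*(1/70) = v/70)
w = -⅗ (w = (7 - 7*7)/70 = (7 - 49)/70 = (1/70)*(-42) = -⅗ ≈ -0.60000)
N = 1/5625 ≈ 0.00017778
(w - 16694)*(N + √(-1841 - 2808)) = (-⅗ - 16694)*(1/5625 + √(-1841 - 2808)) = -83473*(1/5625 + √(-4649))/5 = -83473*(1/5625 + I*√4649)/5 = -83473/28125 - 83473*I*√4649/5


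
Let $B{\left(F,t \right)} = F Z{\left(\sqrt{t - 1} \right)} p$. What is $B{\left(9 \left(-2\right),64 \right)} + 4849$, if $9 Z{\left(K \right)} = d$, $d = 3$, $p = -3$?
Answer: $4867$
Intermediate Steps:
$Z{\left(K \right)} = \frac{1}{3}$ ($Z{\left(K \right)} = \frac{1}{9} \cdot 3 = \frac{1}{3}$)
$B{\left(F,t \right)} = - F$ ($B{\left(F,t \right)} = F \frac{1}{3} \left(-3\right) = \frac{F}{3} \left(-3\right) = - F$)
$B{\left(9 \left(-2\right),64 \right)} + 4849 = - 9 \left(-2\right) + 4849 = \left(-1\right) \left(-18\right) + 4849 = 18 + 4849 = 4867$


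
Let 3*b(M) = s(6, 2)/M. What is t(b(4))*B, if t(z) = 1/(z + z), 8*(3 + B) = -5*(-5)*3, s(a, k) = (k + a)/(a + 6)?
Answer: 459/8 ≈ 57.375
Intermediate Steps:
s(a, k) = (a + k)/(6 + a)
B = 51/8 (B = -3 + (-5*(-5)*3)/8 = -3 + (25*3)/8 = -3 + (⅛)*75 = -3 + 75/8 = 51/8 ≈ 6.3750)
b(M) = 2/(9*M) (b(M) = (((6 + 2)/(6 + 6))/M)/3 = ((8/12)/M)/3 = (((1/12)*8)/M)/3 = (2/(3*M))/3 = 2/(9*M))
t(z) = 1/(2*z)
t(b(4))*B = (1/(2*(((2/9)/4))))*(51/8) = (1/(2*(((2/9)*(¼)))))*(51/8) = (1/(2*(1/18)))*(51/8) = ((½)*18)*(51/8) = 9*(51/8) = 459/8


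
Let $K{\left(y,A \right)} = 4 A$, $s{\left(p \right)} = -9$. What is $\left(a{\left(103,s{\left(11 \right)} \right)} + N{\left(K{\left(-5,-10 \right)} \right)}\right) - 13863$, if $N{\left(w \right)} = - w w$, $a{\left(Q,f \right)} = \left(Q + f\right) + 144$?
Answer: $-15225$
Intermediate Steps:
$a{\left(Q,f \right)} = 144 + Q + f$
$N{\left(w \right)} = - w^{2}$
$\left(a{\left(103,s{\left(11 \right)} \right)} + N{\left(K{\left(-5,-10 \right)} \right)}\right) - 13863 = \left(\left(144 + 103 - 9\right) - \left(4 \left(-10\right)\right)^{2}\right) - 13863 = \left(238 - \left(-40\right)^{2}\right) - 13863 = \left(238 - 1600\right) - 13863 = -1362 - 13863 = -15225$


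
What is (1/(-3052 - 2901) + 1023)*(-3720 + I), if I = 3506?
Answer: -1303242452/5953 ≈ -2.1892e+5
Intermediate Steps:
(1/(-3052 - 2901) + 1023)*(-3720 + I) = (1/(-3052 - 2901) + 1023)*(-3720 + 3506) = (1/(-5953) + 1023)*(-214) = (-1/5953 + 1023)*(-214) = (6089918/5953)*(-214) = -1303242452/5953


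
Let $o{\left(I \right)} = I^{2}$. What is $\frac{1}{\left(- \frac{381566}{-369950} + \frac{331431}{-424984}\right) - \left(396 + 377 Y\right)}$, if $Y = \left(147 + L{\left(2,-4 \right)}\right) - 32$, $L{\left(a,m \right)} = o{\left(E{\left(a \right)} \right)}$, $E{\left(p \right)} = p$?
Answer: $- \frac{11230202200}{508264896616479} \approx -2.2095 \cdot 10^{-5}$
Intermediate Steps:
$L{\left(a,m \right)} = a^{2}$
$Y = 119$ ($Y = \left(147 + 2^{2}\right) - 32 = \left(147 + 4\right) - 32 = 151 - 32 = 119$)
$\frac{1}{\left(- \frac{381566}{-369950} + \frac{331431}{-424984}\right) - \left(396 + 377 Y\right)} = \frac{1}{\left(- \frac{381566}{-369950} + \frac{331431}{-424984}\right) - 45259} = \frac{1}{\left(\left(-381566\right) \left(- \frac{1}{369950}\right) + 331431 \left(- \frac{1}{424984}\right)\right) - 45259} = \frac{1}{\left(\frac{190783}{184975} - \frac{331431}{424984}\right) - 45259} = \frac{1}{\frac{2824753321}{11230202200} - 45259} = \frac{1}{- \frac{508264896616479}{11230202200}} = - \frac{11230202200}{508264896616479}$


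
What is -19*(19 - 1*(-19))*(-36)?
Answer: 25992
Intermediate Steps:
-19*(19 - 1*(-19))*(-36) = -19*(19 + 19)*(-36) = -19*38*(-36) = -722*(-36) = 25992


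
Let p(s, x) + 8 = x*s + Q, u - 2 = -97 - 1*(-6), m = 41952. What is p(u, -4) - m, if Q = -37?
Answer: -41641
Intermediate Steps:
u = -89 (u = 2 + (-97 - 1*(-6)) = 2 + (-97 + 6) = 2 - 91 = -89)
p(s, x) = -45 + s*x (p(s, x) = -8 + (x*s - 37) = -8 + (s*x - 37) = -8 + (-37 + s*x) = -45 + s*x)
p(u, -4) - m = (-45 - 89*(-4)) - 1*41952 = (-45 + 356) - 41952 = 311 - 41952 = -41641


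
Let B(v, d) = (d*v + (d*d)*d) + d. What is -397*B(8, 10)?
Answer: -432730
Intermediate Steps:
B(v, d) = d + d³ + d*v (B(v, d) = (d*v + d²*d) + d = (d*v + d³) + d = (d³ + d*v) + d = d + d³ + d*v)
-397*B(8, 10) = -3970*(1 + 8 + 10²) = -3970*(1 + 8 + 100) = -3970*109 = -397*1090 = -432730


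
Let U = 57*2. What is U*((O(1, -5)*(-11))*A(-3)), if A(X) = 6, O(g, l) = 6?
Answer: -45144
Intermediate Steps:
U = 114
U*((O(1, -5)*(-11))*A(-3)) = 114*((6*(-11))*6) = 114*(-66*6) = 114*(-396) = -45144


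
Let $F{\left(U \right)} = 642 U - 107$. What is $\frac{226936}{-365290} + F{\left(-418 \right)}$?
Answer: $- \frac{49033538103}{182645} \approx -2.6846 \cdot 10^{5}$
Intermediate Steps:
$F{\left(U \right)} = -107 + 642 U$
$\frac{226936}{-365290} + F{\left(-418 \right)} = \frac{226936}{-365290} + \left(-107 + 642 \left(-418\right)\right) = 226936 \left(- \frac{1}{365290}\right) - 268463 = - \frac{113468}{182645} - 268463 = - \frac{49033538103}{182645}$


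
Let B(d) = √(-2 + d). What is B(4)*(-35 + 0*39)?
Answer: -35*√2 ≈ -49.497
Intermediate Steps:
B(4)*(-35 + 0*39) = √(-2 + 4)*(-35 + 0*39) = √2*(-35 + 0) = √2*(-35) = -35*√2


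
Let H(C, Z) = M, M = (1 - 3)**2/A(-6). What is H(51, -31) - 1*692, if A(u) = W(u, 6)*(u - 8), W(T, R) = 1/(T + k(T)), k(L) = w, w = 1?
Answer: -4834/7 ≈ -690.57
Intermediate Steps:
k(L) = 1
W(T, R) = 1/(1 + T) (W(T, R) = 1/(T + 1) = 1/(1 + T))
A(u) = (-8 + u)/(1 + u) (A(u) = (u - 8)/(1 + u) = (-8 + u)/(1 + u))
M = 10/7 (M = (1 - 3)**2/(((-8 - 6)/(1 - 6))) = (-2)**2/((-14/(-5))) = 4/((-1/5*(-14))) = 4/(14/5) = 4*(5/14) = 10/7 ≈ 1.4286)
H(C, Z) = 10/7
H(51, -31) - 1*692 = 10/7 - 1*692 = 10/7 - 692 = -4834/7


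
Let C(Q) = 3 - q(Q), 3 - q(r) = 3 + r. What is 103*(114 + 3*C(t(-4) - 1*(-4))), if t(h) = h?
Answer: 12669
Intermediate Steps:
q(r) = -r (q(r) = 3 - (3 + r) = 3 + (-3 - r) = -r)
C(Q) = 3 + Q (C(Q) = 3 - (-1)*Q = 3 + Q)
103*(114 + 3*C(t(-4) - 1*(-4))) = 103*(114 + 3*(3 + (-4 - 1*(-4)))) = 103*(114 + 3*(3 + (-4 + 4))) = 103*(114 + 3*(3 + 0)) = 103*(114 + 3*3) = 103*(114 + 9) = 103*123 = 12669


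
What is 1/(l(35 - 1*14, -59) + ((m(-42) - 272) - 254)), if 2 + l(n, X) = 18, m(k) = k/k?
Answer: -1/509 ≈ -0.0019646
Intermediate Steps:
m(k) = 1
l(n, X) = 16 (l(n, X) = -2 + 18 = 16)
1/(l(35 - 1*14, -59) + ((m(-42) - 272) - 254)) = 1/(16 + ((1 - 272) - 254)) = 1/(16 + (-271 - 254)) = 1/(16 - 525) = 1/(-509) = -1/509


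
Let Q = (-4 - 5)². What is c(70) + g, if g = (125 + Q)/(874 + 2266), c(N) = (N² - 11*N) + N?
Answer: 6594103/1570 ≈ 4200.1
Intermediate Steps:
Q = 81 (Q = (-9)² = 81)
c(N) = N² - 10*N
g = 103/1570 (g = (125 + 81)/(874 + 2266) = 206/3140 = 206*(1/3140) = 103/1570 ≈ 0.065605)
c(70) + g = 70*(-10 + 70) + 103/1570 = 70*60 + 103/1570 = 4200 + 103/1570 = 6594103/1570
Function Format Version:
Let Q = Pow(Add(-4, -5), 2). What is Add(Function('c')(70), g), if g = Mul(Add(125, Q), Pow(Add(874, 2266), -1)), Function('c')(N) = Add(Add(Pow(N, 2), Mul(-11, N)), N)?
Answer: Rational(6594103, 1570) ≈ 4200.1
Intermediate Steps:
Q = 81 (Q = Pow(-9, 2) = 81)
Function('c')(N) = Add(Pow(N, 2), Mul(-10, N))
g = Rational(103, 1570) (g = Mul(Add(125, 81), Pow(Add(874, 2266), -1)) = Mul(206, Pow(3140, -1)) = Mul(206, Rational(1, 3140)) = Rational(103, 1570) ≈ 0.065605)
Add(Function('c')(70), g) = Add(Mul(70, Add(-10, 70)), Rational(103, 1570)) = Add(Mul(70, 60), Rational(103, 1570)) = Add(4200, Rational(103, 1570)) = Rational(6594103, 1570)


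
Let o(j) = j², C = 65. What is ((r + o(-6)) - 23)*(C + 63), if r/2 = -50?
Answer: -11136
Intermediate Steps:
r = -100 (r = 2*(-50) = -100)
((r + o(-6)) - 23)*(C + 63) = ((-100 + (-6)²) - 23)*(65 + 63) = ((-100 + 36) - 23)*128 = (-64 - 23)*128 = -87*128 = -11136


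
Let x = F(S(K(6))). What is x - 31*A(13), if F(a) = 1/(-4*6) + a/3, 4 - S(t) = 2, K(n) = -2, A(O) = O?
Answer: -3219/8 ≈ -402.38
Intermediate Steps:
S(t) = 2 (S(t) = 4 - 1*2 = 4 - 2 = 2)
F(a) = -1/24 + a/3 (F(a) = 1/(-24) + a*(⅓) = 1*(-1/24) + a/3 = -1/24 + a/3)
x = 5/8 (x = -1/24 + (⅓)*2 = -1/24 + ⅔ = 5/8 ≈ 0.62500)
x - 31*A(13) = 5/8 - 31*13 = 5/8 - 403 = -3219/8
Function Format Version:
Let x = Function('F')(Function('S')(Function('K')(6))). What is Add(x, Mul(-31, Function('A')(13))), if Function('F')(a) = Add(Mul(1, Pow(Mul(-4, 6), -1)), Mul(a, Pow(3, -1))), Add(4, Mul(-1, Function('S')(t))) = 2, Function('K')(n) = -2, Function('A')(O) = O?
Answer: Rational(-3219, 8) ≈ -402.38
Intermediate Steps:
Function('S')(t) = 2 (Function('S')(t) = Add(4, Mul(-1, 2)) = Add(4, -2) = 2)
Function('F')(a) = Add(Rational(-1, 24), Mul(Rational(1, 3), a)) (Function('F')(a) = Add(Mul(1, Pow(-24, -1)), Mul(a, Rational(1, 3))) = Add(Mul(1, Rational(-1, 24)), Mul(Rational(1, 3), a)) = Add(Rational(-1, 24), Mul(Rational(1, 3), a)))
x = Rational(5, 8) (x = Add(Rational(-1, 24), Mul(Rational(1, 3), 2)) = Add(Rational(-1, 24), Rational(2, 3)) = Rational(5, 8) ≈ 0.62500)
Add(x, Mul(-31, Function('A')(13))) = Add(Rational(5, 8), Mul(-31, 13)) = Add(Rational(5, 8), -403) = Rational(-3219, 8)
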